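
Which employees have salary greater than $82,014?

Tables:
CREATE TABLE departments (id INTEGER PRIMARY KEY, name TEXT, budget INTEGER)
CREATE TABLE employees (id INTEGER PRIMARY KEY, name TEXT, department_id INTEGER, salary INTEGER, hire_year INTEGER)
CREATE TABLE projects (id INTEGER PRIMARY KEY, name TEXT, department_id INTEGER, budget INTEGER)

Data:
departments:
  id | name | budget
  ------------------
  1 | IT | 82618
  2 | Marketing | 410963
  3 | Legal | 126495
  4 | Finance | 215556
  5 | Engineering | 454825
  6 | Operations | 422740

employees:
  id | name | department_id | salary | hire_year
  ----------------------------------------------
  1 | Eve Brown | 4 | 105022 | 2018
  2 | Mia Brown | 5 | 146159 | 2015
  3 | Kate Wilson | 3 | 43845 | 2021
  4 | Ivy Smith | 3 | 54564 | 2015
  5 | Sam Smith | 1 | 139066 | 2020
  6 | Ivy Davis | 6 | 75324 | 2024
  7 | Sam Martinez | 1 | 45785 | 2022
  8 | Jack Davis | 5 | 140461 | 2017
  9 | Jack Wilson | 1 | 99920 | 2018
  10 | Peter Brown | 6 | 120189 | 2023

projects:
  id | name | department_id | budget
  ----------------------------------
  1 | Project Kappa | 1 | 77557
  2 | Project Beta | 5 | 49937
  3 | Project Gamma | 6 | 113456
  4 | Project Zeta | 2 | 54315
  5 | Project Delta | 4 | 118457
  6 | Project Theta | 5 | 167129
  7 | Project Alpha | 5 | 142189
SELECT name, salary FROM employees WHERE salary > 82014

Execution result:
name | salary
Eve Brown | 105022
Mia Brown | 146159
Sam Smith | 139066
Jack Davis | 140461
Jack Wilson | 99920
Peter Brown | 120189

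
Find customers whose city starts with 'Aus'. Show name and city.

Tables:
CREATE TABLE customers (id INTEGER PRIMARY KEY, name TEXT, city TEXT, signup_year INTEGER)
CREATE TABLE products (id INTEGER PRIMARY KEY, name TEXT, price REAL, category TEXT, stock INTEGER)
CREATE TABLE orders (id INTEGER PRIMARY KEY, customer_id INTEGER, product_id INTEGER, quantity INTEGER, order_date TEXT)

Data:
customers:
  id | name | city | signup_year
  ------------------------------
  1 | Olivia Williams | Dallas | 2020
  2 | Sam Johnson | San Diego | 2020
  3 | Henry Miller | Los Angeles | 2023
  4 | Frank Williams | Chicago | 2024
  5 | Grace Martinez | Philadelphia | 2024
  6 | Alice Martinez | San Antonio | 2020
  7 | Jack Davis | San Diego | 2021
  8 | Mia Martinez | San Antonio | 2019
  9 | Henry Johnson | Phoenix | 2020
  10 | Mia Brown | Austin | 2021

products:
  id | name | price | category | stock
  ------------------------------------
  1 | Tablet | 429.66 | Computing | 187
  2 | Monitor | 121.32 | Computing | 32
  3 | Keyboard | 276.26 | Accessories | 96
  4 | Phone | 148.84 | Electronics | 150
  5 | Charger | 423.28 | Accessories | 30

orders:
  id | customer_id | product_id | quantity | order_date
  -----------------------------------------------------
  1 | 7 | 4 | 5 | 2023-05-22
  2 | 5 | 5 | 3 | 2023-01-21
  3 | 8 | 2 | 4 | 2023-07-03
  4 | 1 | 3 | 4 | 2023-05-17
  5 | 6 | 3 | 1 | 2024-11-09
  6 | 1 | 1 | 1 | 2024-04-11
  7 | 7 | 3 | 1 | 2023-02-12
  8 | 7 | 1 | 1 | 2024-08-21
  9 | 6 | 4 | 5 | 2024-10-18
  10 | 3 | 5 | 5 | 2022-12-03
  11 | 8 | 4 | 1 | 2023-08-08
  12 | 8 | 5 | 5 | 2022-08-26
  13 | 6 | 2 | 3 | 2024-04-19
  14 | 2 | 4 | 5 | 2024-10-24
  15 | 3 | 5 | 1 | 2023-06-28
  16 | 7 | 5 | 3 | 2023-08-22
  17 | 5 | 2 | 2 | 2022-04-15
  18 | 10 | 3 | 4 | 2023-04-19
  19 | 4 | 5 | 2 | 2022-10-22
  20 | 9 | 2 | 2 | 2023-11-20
SELECT name, city FROM customers WHERE city LIKE 'Aus%'

Execution result:
name | city
Mia Brown | Austin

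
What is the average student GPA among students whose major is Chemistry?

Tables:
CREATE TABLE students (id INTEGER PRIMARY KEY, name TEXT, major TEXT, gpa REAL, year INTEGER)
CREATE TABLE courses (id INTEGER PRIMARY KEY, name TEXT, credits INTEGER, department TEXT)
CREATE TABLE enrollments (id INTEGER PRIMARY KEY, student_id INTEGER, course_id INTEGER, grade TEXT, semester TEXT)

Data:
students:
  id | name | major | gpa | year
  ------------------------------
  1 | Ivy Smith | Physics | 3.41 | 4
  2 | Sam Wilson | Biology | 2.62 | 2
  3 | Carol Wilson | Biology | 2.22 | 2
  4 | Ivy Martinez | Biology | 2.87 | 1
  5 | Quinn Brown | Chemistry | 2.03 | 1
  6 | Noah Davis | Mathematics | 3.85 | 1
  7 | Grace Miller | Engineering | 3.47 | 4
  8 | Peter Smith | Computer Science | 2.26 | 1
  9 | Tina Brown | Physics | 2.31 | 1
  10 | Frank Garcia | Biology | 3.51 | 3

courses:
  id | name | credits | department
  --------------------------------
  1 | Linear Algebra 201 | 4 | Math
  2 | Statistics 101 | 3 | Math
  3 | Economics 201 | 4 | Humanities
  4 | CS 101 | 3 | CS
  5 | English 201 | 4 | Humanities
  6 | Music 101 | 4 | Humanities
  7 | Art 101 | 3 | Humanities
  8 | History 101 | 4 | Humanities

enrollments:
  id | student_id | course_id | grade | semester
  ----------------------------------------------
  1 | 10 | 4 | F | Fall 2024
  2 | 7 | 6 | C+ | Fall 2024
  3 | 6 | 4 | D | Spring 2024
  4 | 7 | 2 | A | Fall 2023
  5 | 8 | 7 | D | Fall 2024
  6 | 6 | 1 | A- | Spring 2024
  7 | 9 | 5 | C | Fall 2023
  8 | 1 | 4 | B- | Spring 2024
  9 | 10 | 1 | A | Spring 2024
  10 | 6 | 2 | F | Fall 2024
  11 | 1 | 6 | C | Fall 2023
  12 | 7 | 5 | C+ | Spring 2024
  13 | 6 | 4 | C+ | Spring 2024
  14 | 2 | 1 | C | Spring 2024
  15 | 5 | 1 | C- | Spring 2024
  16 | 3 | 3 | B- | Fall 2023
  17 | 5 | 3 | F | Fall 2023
SELECT AVG(gpa) FROM students WHERE major = 'Chemistry'

Execution result:
2.03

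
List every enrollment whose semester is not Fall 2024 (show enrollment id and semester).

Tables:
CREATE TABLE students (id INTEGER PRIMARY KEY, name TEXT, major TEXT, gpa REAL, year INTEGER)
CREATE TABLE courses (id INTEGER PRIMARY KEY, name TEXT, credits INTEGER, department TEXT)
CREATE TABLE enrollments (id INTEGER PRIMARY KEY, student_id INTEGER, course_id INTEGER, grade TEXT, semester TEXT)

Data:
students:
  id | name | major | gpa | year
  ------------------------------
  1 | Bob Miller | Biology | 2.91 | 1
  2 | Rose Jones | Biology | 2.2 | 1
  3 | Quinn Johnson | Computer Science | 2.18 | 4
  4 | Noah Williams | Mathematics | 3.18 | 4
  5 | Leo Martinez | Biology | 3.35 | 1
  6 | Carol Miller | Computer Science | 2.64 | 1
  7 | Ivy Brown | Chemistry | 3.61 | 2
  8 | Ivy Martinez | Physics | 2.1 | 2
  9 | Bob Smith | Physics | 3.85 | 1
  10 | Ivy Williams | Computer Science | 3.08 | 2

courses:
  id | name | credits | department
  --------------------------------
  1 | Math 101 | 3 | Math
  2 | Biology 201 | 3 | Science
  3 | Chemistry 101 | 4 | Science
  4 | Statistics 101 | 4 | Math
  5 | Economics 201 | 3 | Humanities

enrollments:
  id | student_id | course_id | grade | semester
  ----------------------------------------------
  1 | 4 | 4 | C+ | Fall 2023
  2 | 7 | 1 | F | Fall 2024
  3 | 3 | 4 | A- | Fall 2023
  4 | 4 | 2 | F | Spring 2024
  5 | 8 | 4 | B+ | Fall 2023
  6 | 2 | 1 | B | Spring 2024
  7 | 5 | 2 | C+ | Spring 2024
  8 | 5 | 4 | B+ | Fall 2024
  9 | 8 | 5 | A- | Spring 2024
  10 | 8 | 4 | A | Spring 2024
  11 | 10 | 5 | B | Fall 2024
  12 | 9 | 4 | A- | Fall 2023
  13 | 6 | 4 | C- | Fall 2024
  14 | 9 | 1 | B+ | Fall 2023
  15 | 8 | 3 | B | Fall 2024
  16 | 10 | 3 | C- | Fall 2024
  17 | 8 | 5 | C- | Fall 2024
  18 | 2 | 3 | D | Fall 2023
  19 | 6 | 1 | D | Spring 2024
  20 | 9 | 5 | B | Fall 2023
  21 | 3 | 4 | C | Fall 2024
SELECT id, semester FROM enrollments WHERE semester <> 'Fall 2024'

Execution result:
id | semester
1 | Fall 2023
3 | Fall 2023
4 | Spring 2024
5 | Fall 2023
6 | Spring 2024
7 | Spring 2024
9 | Spring 2024
10 | Spring 2024
12 | Fall 2023
14 | Fall 2023
18 | Fall 2023
19 | Spring 2024
20 | Fall 2023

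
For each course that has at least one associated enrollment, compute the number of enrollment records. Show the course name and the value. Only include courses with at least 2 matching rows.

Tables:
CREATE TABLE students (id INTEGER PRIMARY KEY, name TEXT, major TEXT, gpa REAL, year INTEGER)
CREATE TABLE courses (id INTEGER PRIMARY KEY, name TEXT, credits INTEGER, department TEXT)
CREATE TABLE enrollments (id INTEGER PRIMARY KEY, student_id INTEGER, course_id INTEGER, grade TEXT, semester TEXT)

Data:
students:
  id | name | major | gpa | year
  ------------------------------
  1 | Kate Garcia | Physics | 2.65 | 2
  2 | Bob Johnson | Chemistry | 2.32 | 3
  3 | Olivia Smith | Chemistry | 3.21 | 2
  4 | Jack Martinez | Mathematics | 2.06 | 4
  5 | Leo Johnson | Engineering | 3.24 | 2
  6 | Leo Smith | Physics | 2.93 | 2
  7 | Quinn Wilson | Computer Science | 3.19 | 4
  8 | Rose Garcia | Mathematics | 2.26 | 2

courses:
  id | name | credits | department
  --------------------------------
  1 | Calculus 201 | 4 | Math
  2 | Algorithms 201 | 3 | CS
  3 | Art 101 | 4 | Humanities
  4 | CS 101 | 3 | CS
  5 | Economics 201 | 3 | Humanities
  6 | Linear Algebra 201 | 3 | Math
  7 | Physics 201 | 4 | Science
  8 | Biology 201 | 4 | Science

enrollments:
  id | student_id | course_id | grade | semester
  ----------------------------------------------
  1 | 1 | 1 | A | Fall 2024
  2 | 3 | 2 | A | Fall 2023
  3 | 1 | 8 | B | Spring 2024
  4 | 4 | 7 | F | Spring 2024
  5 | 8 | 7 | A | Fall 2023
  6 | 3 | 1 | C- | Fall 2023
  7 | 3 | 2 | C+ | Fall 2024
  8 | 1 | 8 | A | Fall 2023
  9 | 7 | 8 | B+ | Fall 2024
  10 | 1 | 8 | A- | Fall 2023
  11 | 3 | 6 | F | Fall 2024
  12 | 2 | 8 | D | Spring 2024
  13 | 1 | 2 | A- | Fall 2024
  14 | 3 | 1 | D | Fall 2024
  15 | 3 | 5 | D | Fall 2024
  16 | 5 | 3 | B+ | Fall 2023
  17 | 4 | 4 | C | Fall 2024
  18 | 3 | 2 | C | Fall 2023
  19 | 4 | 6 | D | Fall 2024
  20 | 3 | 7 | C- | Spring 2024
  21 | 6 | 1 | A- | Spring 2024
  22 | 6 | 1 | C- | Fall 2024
SELECT p.name, COUNT(*) AS n FROM enrollments c JOIN courses p ON c.course_id = p.id GROUP BY p.id, p.name HAVING COUNT(*) >= 2

Execution result:
name | n
Calculus 201 | 5
Algorithms 201 | 4
Linear Algebra 201 | 2
Physics 201 | 3
Biology 201 | 5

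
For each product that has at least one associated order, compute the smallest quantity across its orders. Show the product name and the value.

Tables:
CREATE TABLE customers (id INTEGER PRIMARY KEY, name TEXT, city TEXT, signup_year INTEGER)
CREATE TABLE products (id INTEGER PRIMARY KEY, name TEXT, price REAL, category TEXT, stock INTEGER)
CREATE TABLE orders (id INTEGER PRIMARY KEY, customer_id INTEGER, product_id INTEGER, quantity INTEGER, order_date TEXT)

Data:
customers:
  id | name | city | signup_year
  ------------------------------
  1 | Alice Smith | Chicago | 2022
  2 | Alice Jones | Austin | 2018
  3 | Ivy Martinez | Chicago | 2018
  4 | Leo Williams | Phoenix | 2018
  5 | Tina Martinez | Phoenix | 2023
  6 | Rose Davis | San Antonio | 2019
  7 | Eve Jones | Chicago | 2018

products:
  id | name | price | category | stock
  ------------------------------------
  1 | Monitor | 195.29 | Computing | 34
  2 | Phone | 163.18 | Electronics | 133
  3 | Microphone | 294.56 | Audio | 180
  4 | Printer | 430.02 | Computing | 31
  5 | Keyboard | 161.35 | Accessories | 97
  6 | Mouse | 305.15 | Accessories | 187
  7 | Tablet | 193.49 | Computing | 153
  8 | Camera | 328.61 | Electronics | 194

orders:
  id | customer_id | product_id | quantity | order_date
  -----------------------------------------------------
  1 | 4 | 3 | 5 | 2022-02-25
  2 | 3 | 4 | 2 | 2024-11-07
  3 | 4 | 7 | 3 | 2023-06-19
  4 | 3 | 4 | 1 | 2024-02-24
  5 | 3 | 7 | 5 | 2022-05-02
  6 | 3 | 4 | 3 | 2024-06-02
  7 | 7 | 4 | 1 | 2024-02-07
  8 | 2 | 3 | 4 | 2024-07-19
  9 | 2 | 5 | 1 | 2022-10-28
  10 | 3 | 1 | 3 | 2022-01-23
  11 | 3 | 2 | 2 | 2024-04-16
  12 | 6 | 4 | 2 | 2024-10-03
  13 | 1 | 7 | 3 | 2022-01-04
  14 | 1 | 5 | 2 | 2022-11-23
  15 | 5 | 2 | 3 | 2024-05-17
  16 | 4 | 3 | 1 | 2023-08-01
SELECT p.name, MIN(c.quantity) AS min_quantity FROM orders c JOIN products p ON c.product_id = p.id GROUP BY p.id, p.name

Execution result:
name | min_quantity
Monitor | 3
Phone | 2
Microphone | 1
Printer | 1
Keyboard | 1
Tablet | 3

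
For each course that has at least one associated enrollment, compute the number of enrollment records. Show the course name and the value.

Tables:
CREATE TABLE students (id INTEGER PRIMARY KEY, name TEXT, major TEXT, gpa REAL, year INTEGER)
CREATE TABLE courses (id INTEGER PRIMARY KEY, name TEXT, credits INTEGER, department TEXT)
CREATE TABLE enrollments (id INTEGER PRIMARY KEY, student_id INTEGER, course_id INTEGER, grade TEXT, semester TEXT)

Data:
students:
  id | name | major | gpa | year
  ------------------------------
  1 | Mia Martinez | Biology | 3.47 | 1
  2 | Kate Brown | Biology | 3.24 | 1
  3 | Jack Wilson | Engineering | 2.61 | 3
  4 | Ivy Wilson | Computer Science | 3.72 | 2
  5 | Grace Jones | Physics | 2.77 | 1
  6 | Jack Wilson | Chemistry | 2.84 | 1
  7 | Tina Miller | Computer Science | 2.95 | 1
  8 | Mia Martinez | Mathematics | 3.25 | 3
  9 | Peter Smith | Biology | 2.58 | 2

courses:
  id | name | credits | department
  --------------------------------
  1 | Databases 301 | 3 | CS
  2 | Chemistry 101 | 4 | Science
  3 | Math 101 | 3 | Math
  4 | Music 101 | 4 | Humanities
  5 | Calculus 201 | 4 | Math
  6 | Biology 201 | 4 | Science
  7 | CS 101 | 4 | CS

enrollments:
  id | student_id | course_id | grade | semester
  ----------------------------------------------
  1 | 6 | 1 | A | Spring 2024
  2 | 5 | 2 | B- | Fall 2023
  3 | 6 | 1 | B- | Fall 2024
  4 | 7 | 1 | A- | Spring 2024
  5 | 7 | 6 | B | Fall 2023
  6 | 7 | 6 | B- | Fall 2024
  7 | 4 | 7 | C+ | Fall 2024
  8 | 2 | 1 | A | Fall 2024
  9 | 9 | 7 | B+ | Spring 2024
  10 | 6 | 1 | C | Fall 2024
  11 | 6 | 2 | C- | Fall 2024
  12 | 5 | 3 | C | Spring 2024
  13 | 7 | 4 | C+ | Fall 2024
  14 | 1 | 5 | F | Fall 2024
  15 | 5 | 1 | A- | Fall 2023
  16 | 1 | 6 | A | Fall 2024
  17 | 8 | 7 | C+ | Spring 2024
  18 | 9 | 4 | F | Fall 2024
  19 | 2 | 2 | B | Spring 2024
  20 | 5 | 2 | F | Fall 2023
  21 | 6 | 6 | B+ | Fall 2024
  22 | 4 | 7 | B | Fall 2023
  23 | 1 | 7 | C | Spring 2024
SELECT p.name, COUNT(*) AS n FROM enrollments c JOIN courses p ON c.course_id = p.id GROUP BY p.id, p.name

Execution result:
name | n
Databases 301 | 6
Chemistry 101 | 4
Math 101 | 1
Music 101 | 2
Calculus 201 | 1
Biology 201 | 4
CS 101 | 5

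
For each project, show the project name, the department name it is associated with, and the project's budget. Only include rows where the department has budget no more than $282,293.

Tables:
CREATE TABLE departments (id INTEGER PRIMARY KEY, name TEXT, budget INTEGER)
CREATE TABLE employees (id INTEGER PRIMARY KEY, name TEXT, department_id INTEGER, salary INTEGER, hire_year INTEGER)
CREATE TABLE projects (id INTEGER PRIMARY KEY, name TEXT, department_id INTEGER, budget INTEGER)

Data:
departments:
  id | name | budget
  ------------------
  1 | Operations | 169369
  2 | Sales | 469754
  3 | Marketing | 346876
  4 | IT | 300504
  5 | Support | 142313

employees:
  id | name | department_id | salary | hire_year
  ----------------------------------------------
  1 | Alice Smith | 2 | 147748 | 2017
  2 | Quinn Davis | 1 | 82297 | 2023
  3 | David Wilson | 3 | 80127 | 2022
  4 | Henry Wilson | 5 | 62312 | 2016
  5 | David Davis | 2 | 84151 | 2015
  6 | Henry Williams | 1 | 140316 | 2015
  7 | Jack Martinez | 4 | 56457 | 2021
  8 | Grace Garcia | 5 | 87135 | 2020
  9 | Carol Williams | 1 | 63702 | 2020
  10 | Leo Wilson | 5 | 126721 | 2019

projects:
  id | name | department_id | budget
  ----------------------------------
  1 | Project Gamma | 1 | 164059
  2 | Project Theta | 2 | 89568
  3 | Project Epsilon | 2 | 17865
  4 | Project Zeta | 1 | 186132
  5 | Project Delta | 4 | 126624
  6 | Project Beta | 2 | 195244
SELECT c.name, p.name AS department, c.budget FROM projects c JOIN departments p ON c.department_id = p.id WHERE p.budget <= 282293

Execution result:
name | department | budget
Project Gamma | Operations | 164059
Project Zeta | Operations | 186132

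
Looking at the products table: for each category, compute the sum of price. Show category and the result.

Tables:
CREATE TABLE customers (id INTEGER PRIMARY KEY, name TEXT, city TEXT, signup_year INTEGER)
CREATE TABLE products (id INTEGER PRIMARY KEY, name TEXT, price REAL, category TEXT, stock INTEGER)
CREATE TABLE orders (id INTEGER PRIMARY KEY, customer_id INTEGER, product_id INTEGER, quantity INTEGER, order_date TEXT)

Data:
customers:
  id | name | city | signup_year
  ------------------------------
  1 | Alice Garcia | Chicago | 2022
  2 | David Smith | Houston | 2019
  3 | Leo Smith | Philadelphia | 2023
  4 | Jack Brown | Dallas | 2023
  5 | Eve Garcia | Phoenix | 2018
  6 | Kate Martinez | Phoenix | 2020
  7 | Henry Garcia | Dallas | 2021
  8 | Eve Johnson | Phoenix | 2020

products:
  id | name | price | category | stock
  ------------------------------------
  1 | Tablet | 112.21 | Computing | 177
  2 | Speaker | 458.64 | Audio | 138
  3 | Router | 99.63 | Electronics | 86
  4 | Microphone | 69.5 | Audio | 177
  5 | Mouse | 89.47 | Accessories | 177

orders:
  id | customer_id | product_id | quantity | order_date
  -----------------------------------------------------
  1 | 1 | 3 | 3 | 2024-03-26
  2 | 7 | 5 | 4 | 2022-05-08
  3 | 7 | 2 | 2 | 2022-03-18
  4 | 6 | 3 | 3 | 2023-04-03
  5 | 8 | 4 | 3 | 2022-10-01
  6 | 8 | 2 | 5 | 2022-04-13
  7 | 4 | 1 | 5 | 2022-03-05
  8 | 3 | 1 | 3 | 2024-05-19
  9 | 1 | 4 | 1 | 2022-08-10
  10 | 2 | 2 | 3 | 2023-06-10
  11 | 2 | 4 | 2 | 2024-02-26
SELECT category, SUM(price) AS sum_price FROM products GROUP BY category

Execution result:
category | sum_price
Accessories | 89.47
Audio | 528.14
Computing | 112.21
Electronics | 99.63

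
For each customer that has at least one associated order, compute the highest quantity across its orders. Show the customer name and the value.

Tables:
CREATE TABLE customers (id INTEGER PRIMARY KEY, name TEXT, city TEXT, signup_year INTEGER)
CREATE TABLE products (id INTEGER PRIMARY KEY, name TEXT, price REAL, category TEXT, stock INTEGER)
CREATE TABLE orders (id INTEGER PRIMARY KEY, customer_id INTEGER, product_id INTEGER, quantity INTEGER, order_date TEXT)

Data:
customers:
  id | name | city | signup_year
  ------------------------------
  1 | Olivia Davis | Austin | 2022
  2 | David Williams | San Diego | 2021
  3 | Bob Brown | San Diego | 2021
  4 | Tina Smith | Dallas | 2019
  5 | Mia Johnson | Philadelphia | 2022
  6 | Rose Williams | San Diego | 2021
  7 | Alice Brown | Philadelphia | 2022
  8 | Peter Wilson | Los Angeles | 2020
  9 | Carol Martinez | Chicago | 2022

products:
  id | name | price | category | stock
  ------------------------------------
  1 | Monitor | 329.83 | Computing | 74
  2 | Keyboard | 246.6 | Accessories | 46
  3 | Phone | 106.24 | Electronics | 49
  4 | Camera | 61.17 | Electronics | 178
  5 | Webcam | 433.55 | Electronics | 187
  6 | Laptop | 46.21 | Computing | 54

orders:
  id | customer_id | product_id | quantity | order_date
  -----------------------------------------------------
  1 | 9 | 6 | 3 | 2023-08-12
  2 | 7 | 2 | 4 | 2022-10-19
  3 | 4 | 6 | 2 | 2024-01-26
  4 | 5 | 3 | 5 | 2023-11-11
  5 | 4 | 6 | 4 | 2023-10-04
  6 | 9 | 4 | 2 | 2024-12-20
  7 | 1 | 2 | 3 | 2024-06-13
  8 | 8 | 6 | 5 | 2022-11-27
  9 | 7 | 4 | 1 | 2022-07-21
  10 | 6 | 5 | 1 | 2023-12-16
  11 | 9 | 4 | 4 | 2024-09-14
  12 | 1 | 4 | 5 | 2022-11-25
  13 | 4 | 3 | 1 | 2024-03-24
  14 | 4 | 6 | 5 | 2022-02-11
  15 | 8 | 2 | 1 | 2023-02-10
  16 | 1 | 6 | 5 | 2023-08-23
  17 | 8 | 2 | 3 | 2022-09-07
SELECT p.name, MAX(c.quantity) AS max_quantity FROM orders c JOIN customers p ON c.customer_id = p.id GROUP BY p.id, p.name

Execution result:
name | max_quantity
Olivia Davis | 5
Tina Smith | 5
Mia Johnson | 5
Rose Williams | 1
Alice Brown | 4
Peter Wilson | 5
Carol Martinez | 4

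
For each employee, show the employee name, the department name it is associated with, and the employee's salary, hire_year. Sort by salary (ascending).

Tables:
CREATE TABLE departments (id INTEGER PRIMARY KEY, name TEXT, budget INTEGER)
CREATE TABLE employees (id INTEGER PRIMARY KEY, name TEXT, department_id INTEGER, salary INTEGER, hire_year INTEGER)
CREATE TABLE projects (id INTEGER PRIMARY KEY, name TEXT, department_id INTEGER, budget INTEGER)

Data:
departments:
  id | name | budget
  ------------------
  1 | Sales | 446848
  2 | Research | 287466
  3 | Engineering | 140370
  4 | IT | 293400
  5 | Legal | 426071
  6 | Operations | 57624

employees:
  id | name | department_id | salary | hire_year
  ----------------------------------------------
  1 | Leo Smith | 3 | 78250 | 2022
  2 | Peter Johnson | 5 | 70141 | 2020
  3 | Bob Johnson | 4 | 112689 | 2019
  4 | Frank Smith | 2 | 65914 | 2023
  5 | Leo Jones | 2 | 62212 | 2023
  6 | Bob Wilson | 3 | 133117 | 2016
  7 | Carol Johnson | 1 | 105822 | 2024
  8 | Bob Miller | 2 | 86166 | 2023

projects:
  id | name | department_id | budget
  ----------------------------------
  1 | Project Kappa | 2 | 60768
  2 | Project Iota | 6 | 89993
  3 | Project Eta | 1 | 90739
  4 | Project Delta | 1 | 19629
SELECT c.name, p.name AS department, c.salary, c.hire_year FROM employees c JOIN departments p ON c.department_id = p.id ORDER BY c.salary ASC

Execution result:
name | department | salary | hire_year
Leo Jones | Research | 62212 | 2023
Frank Smith | Research | 65914 | 2023
Peter Johnson | Legal | 70141 | 2020
Leo Smith | Engineering | 78250 | 2022
Bob Miller | Research | 86166 | 2023
Carol Johnson | Sales | 105822 | 2024
Bob Johnson | IT | 112689 | 2019
Bob Wilson | Engineering | 133117 | 2016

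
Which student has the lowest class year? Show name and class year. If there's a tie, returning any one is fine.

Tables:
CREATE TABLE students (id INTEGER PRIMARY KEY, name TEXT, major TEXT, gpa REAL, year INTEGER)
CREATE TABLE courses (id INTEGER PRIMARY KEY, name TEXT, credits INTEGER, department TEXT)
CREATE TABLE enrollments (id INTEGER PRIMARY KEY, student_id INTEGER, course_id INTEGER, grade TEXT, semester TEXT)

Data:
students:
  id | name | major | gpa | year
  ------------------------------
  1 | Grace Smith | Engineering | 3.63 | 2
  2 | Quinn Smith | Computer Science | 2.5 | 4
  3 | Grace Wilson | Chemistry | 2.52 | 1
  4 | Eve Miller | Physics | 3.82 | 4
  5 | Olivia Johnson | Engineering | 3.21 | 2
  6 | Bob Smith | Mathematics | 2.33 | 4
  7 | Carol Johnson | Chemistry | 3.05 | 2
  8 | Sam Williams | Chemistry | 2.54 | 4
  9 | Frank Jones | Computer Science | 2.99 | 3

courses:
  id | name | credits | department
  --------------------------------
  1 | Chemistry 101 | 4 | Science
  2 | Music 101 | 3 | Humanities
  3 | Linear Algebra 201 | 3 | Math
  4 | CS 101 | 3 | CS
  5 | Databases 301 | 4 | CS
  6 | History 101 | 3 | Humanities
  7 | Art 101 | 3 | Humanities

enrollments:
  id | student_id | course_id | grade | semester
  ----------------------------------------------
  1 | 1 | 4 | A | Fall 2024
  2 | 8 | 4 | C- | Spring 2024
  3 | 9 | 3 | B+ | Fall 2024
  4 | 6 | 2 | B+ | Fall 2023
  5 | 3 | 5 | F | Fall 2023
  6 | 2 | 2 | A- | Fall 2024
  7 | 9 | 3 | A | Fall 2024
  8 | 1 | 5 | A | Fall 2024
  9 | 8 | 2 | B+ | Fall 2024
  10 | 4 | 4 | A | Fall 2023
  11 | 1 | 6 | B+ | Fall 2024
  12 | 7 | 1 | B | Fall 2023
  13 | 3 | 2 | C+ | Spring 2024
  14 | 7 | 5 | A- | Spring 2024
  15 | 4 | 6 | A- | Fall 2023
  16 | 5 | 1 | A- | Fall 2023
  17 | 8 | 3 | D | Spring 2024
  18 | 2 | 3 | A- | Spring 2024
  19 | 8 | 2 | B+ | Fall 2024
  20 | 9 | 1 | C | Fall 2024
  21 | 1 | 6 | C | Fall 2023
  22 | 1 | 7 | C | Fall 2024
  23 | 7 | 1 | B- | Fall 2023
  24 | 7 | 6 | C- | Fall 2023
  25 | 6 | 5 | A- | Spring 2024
SELECT name, year FROM students ORDER BY year ASC LIMIT 1

Execution result:
name | year
Grace Wilson | 1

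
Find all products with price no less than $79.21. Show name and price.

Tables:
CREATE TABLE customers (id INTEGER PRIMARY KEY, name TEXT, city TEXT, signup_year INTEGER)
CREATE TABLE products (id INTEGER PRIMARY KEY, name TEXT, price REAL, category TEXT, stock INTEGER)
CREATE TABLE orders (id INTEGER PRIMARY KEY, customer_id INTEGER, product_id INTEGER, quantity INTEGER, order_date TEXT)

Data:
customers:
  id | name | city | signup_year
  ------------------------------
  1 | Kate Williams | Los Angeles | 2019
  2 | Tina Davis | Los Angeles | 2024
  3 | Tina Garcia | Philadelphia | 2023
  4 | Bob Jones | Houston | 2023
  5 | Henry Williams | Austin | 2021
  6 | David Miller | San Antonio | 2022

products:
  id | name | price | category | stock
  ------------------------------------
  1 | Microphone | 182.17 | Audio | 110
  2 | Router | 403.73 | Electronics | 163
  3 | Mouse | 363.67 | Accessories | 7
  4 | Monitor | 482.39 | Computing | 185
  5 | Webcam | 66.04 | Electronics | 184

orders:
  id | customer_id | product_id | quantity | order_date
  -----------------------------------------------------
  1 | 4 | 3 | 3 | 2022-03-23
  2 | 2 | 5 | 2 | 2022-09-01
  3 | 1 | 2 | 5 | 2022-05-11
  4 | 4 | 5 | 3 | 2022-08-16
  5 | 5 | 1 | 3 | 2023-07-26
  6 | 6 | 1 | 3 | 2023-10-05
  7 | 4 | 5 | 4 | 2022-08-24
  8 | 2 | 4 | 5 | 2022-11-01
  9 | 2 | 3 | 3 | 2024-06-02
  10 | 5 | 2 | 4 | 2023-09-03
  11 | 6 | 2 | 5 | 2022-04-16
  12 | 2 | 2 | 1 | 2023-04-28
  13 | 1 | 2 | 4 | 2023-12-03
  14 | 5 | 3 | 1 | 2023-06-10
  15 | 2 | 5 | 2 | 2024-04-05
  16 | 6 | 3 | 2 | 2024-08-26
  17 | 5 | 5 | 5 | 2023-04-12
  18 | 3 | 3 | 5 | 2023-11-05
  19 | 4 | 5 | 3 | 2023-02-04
SELECT name, price FROM products WHERE price >= 79.21

Execution result:
name | price
Microphone | 182.17
Router | 403.73
Mouse | 363.67
Monitor | 482.39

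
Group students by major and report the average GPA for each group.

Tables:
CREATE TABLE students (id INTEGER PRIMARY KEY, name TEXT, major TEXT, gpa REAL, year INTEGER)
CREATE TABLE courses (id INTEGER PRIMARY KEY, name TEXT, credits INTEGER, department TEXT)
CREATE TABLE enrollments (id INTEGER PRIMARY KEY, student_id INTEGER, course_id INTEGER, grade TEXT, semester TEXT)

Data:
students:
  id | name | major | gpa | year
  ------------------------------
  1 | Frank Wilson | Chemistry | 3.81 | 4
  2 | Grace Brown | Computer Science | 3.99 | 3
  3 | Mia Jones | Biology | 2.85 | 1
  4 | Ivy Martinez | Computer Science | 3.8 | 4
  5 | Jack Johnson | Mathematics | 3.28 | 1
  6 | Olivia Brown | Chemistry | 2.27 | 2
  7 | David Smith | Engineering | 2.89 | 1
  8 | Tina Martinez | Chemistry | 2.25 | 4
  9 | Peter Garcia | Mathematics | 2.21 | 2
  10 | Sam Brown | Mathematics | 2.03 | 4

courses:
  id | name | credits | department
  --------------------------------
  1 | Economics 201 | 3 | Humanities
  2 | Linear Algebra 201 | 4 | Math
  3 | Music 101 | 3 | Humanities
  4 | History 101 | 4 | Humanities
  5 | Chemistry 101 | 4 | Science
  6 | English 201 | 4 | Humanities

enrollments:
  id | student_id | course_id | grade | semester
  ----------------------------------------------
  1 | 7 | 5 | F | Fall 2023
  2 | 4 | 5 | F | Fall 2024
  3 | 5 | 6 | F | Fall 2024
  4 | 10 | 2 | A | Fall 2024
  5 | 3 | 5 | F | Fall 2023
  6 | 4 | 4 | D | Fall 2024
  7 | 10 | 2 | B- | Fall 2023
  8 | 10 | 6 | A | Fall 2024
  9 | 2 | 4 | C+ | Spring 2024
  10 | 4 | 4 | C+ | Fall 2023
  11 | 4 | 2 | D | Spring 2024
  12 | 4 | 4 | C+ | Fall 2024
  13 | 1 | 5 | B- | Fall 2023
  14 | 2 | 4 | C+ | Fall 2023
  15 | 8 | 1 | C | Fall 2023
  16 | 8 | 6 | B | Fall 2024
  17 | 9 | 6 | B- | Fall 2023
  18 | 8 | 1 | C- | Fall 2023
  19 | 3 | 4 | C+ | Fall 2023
SELECT major, AVG(gpa) AS avg_gpa FROM students GROUP BY major

Execution result:
major | avg_gpa
Biology | 2.85
Chemistry | 2.78
Computer Science | 3.90
Engineering | 2.89
Mathematics | 2.51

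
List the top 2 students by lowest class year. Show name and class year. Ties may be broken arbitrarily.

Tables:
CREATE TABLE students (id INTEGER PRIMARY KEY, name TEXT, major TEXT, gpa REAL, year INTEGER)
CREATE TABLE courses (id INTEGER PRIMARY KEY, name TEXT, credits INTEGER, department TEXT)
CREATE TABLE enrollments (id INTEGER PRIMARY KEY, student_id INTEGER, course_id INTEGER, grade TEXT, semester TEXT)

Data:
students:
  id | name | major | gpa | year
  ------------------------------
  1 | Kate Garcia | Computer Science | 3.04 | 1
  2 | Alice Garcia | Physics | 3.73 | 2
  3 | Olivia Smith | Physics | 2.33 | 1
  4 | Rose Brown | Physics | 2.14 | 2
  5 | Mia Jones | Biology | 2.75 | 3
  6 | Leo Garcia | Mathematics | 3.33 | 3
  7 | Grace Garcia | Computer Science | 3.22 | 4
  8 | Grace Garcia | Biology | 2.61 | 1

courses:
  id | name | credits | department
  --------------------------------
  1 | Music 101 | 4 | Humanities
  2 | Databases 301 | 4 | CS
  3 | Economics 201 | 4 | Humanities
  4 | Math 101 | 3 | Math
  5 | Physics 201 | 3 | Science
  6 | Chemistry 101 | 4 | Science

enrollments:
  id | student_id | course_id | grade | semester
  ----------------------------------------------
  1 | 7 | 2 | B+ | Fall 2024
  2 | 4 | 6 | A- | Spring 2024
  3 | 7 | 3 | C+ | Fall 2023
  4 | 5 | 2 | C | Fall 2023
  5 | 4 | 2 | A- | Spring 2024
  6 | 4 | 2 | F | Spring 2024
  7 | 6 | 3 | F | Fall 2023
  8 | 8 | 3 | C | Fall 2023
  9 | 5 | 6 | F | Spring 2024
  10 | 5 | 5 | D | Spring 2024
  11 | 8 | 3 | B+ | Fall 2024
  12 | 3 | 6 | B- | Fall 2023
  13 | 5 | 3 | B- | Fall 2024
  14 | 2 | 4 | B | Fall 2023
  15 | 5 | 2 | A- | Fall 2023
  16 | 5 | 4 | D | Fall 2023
SELECT name, year FROM students ORDER BY year ASC LIMIT 2

Execution result:
name | year
Kate Garcia | 1
Olivia Smith | 1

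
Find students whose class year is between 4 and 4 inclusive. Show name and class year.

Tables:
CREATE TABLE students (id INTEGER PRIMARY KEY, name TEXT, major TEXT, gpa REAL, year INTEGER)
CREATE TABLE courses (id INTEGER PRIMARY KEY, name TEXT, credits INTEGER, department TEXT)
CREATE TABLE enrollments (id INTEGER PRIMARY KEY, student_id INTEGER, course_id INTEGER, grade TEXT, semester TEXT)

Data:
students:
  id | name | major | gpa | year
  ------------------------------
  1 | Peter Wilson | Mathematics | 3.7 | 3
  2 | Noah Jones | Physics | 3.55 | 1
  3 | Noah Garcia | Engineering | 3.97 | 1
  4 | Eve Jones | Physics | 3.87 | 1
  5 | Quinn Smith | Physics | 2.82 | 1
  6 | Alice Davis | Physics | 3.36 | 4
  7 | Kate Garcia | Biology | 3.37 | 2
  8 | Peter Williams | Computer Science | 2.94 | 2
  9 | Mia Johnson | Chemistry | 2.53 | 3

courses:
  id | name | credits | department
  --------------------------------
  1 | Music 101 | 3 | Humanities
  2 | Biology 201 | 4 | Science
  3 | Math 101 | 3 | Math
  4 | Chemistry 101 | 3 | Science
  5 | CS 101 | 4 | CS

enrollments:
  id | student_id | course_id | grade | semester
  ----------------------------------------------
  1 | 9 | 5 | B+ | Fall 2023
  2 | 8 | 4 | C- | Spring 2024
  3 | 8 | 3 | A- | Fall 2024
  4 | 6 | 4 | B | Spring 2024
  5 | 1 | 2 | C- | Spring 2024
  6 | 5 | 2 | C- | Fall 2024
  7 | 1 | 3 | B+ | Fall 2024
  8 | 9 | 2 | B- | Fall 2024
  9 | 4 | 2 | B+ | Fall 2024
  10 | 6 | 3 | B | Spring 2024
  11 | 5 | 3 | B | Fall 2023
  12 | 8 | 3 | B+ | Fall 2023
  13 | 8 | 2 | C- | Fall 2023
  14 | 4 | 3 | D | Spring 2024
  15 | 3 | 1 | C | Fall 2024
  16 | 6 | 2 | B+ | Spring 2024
SELECT name, year FROM students WHERE year BETWEEN 4 AND 4

Execution result:
name | year
Alice Davis | 4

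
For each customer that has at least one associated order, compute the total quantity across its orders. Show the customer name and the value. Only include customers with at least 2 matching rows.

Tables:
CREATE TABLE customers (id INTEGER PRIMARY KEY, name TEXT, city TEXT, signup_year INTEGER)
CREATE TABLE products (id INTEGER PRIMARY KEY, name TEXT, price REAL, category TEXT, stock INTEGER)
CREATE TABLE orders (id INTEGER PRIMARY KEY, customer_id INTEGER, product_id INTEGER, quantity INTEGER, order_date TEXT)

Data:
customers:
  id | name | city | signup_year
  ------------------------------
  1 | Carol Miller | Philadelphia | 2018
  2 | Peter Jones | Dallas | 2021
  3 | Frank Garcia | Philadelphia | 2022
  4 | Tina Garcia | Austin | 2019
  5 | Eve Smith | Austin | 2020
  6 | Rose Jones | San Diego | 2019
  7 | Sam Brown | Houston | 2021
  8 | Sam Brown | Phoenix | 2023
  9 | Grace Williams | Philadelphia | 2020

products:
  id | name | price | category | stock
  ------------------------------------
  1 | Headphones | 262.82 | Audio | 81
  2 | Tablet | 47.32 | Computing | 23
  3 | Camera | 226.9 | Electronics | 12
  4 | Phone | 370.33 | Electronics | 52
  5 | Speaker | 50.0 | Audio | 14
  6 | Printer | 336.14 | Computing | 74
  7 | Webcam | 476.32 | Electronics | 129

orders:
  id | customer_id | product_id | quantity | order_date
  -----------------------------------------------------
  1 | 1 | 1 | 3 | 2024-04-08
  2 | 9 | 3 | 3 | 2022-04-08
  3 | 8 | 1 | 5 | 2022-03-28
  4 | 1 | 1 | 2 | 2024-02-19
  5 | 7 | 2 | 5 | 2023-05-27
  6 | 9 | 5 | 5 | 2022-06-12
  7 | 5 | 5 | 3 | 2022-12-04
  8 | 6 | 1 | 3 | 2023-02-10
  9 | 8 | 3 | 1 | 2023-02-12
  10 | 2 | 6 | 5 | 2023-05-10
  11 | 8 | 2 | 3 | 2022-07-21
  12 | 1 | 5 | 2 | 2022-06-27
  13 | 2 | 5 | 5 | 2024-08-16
SELECT p.name, SUM(c.quantity) AS sum_quantity FROM orders c JOIN customers p ON c.customer_id = p.id GROUP BY p.id, p.name HAVING COUNT(*) >= 2

Execution result:
name | sum_quantity
Carol Miller | 7
Peter Jones | 10
Sam Brown | 9
Grace Williams | 8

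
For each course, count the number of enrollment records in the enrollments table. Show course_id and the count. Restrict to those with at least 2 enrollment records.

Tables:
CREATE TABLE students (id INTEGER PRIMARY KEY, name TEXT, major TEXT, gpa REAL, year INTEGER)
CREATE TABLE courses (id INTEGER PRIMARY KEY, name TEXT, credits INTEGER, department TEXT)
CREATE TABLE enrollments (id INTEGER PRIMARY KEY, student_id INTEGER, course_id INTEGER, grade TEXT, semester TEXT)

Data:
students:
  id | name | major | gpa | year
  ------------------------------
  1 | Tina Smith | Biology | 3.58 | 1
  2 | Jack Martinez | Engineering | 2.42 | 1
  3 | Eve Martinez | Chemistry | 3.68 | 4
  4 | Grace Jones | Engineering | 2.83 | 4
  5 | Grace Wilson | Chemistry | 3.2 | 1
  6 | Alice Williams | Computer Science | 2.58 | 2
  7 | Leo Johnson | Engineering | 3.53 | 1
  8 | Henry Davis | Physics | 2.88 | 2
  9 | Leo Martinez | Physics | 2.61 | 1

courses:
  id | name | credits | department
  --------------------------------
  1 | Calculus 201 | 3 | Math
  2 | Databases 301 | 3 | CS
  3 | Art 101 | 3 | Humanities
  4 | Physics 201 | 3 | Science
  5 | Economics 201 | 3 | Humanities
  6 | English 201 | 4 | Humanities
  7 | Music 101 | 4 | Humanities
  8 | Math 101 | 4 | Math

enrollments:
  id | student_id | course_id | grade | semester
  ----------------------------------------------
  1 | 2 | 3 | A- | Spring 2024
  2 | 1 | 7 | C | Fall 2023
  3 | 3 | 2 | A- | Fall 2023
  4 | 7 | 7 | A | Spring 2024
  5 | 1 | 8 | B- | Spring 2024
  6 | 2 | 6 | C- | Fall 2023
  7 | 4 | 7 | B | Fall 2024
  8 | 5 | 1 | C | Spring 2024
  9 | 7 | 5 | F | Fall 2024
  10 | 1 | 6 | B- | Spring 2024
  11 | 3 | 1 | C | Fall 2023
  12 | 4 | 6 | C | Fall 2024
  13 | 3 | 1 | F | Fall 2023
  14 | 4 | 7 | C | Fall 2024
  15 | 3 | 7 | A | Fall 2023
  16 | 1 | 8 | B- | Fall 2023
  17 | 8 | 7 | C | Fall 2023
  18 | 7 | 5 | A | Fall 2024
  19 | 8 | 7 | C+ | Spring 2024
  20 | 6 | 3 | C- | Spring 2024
SELECT course_id, COUNT(*) AS enrollment_count FROM enrollments GROUP BY course_id HAVING COUNT(*) >= 2

Execution result:
course_id | enrollment_count
1 | 3
3 | 2
5 | 2
6 | 3
7 | 7
8 | 2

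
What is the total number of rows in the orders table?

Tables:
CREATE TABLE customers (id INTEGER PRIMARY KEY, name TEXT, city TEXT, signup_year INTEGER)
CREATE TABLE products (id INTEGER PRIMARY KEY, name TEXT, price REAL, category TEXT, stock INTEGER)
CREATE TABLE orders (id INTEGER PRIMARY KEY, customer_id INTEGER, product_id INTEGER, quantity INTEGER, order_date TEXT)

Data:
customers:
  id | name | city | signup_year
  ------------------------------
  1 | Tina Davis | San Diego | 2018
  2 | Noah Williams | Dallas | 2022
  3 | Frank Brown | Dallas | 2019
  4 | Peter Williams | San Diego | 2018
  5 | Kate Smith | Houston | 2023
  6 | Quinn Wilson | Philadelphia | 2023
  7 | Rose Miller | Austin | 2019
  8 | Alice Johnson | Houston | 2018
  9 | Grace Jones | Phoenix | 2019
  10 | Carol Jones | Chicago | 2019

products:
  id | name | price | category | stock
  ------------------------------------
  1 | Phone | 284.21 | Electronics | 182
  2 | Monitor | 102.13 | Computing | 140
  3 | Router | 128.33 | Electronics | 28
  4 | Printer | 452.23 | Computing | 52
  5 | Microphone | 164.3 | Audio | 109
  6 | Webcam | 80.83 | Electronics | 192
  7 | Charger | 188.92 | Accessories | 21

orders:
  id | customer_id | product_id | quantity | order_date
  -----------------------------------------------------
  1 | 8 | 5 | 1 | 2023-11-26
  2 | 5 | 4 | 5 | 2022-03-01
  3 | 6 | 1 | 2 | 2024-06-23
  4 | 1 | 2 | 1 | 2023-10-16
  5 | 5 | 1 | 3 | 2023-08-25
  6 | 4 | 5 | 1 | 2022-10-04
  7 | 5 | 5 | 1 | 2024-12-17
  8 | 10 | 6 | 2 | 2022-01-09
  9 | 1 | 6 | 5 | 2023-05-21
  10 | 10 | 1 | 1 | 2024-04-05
SELECT COUNT(*) FROM orders

Execution result:
10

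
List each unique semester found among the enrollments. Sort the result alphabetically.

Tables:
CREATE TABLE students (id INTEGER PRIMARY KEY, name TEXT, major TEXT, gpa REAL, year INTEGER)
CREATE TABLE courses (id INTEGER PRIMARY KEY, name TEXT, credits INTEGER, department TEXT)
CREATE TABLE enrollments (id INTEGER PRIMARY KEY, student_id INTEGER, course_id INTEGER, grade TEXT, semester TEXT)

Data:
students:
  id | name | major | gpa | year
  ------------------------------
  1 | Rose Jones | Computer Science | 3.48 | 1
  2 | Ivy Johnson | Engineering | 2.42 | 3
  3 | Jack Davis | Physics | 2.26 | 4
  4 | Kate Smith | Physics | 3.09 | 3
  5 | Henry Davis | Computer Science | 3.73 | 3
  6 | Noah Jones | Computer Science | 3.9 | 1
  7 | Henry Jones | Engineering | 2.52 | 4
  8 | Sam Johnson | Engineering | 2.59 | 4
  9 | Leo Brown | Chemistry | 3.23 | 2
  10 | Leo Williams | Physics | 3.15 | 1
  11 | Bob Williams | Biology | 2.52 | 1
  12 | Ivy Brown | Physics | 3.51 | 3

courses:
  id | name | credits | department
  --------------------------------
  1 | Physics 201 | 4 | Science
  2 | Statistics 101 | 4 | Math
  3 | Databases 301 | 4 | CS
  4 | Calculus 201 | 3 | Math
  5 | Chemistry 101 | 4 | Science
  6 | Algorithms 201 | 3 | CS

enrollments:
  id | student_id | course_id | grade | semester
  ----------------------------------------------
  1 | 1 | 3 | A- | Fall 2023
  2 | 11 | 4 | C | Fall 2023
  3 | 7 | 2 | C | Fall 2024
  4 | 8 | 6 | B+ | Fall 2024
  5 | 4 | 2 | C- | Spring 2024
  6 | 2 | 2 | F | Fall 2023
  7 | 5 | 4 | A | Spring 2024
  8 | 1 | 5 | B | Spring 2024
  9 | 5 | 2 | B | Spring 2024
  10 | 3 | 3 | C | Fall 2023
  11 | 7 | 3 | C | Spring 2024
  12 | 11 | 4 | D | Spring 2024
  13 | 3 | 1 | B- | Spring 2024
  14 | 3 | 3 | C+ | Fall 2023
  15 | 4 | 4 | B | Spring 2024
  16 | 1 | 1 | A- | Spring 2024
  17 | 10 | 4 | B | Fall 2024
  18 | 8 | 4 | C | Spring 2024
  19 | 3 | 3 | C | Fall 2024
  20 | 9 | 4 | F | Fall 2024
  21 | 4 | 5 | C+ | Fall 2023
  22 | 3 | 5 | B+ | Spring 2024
SELECT DISTINCT semester FROM enrollments ORDER BY semester

Execution result:
semester
Fall 2023
Fall 2024
Spring 2024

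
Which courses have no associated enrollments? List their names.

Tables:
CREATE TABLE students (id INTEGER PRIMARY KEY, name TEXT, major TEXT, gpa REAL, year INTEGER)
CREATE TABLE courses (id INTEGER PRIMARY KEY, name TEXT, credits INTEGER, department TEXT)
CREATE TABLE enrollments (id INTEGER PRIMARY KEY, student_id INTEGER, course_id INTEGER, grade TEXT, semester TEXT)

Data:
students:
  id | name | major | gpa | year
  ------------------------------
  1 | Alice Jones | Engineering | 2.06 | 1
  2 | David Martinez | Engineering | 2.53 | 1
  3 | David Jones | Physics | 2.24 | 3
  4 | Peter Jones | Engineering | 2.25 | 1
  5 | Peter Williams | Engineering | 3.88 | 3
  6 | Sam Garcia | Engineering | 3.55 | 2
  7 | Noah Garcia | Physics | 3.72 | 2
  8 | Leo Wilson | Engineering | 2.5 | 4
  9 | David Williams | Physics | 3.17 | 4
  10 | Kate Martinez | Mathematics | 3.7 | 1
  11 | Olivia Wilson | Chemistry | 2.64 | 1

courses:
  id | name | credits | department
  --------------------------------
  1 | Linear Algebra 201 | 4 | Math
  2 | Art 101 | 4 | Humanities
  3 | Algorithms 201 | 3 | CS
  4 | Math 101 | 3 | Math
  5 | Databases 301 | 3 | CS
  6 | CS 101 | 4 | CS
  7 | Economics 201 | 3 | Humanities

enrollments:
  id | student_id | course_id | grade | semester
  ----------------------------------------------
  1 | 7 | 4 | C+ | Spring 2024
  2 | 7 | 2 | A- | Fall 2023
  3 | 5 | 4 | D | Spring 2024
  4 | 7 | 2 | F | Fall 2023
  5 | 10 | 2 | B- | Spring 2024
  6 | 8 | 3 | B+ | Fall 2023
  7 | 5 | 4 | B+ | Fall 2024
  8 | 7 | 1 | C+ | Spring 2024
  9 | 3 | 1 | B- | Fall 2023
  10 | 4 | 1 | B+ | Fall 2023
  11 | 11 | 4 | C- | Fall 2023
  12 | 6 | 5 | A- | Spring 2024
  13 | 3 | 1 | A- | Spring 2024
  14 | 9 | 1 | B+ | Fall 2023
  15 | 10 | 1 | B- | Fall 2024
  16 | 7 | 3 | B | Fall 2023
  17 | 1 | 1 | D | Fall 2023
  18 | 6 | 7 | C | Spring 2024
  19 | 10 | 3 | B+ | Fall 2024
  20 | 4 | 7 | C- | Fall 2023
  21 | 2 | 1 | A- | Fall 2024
SELECT p.name FROM courses p LEFT JOIN enrollments c ON c.course_id = p.id WHERE c.id IS NULL

Execution result:
CS 101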